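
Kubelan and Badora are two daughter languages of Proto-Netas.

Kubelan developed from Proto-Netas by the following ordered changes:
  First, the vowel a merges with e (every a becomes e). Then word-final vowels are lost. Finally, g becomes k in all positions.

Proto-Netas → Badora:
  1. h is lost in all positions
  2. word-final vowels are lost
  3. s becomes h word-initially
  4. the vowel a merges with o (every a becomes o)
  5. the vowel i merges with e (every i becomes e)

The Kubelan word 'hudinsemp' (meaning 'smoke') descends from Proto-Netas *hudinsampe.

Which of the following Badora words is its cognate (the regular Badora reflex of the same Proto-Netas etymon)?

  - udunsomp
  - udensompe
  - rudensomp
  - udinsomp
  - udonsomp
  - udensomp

udensomp

Badora: start from *hudinsampe.
  rule 1 (h-loss): hudinsampe → udinsampe
  rule 2 (apocope): udinsampe → udinsamp
  rule 3: no change — udinsamp
  rule 4 (vowel merger): udinsamp → udinsomp
  rule 5 (vowel merger): udinsomp → udensomp
  ⇒ Badora udensomp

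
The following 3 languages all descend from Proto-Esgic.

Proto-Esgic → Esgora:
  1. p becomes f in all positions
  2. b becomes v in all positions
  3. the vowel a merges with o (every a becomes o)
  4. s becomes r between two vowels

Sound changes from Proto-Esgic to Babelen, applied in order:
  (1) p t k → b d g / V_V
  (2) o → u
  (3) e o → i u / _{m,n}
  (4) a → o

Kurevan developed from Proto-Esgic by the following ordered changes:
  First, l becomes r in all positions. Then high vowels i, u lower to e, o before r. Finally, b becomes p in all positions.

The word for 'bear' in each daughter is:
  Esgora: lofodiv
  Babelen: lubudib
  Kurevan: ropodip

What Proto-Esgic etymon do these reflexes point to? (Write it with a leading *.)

*lopodib

Position 7: Esgora has v, Babelen has b, Kurevan has p. Taking the neighbouring segments as reconstructed: Esgora v could go back to *b or *v; Babelen b can only go back to *b; Kurevan p could go back to *p or *b — the one source consistent with every daughter is *b.
Position 1: Esgora has l, Babelen has l, Kurevan has r. Esgora preserves l here (none of its changes turn any other segment into l), so the proto-segment is *l.
This points to *lopodib. Verify forward in each daughter:
Esgora: *lopodib
  lopodib → lofodib   [unconditioned shift]
  lofodib → lofodiv   [unconditioned shift]
  lofodiv (rule 3 does not apply)
  lofodiv (rule 4 does not apply)
  giving Esgora lofodiv.
Babelen: *lopodib > lobodib > lubudib  (by intervocalic voicing, vowel merger)
Kurevan: start from *lopodib.
  rule 1 (unconditioned shift): lopodib → ropodib
  rule 2: no change — ropodib
  rule 3 (unconditioned shift): ropodib → ropodip
  ⇒ Kurevan ropodip
Only *lopodib yields all of Esgora lofodiv, Babelen lubudib, Kurevan ropodip.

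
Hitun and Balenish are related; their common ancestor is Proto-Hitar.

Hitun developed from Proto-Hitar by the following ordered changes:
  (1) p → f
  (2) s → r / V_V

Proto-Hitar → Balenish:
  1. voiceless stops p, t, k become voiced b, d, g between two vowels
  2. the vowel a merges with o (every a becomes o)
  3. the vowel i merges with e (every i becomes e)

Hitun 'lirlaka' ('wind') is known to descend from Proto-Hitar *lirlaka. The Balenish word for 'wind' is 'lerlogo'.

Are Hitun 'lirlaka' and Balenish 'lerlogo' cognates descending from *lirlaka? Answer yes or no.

Derive the expected Balenish reflex of *lirlaka:
Balenish: start from *lirlaka.
  rule 1 (intervocalic voicing): lirlaka → lirlaga
  rule 2 (vowel merger): lirlaga → lirlogo
  rule 3 (vowel merger): lirlogo → lerlogo
  ⇒ Balenish lerlogo
Balenish 'lerlogo' matches the regular reflex exactly, so the pair is cognate.

yes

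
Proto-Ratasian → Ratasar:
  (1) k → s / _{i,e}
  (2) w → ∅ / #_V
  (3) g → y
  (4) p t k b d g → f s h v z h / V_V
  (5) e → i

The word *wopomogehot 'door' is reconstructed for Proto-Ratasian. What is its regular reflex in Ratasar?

ofomoyihot

Ratasar: start from *wopomogehot.
  rule 1: no change — wopomogehot
  rule 2 (glide loss): wopomogehot → opomogehot
  rule 3 (unconditioned shift): opomogehot → opomoyehot
  rule 4 (intervocalic lenition): opomoyehot → ofomoyehot
  rule 5 (vowel merger): ofomoyehot → ofomoyihot
  ⇒ Ratasar ofomoyihot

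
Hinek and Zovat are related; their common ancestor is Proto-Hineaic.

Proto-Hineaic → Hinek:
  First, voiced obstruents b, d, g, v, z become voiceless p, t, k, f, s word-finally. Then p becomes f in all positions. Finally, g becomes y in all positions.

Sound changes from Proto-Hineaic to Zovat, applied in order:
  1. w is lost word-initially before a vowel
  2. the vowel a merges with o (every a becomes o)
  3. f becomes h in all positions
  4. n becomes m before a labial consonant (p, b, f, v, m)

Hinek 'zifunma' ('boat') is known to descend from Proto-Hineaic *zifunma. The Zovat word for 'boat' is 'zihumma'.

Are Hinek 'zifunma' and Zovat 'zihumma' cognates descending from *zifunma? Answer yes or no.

Derive the expected Zovat reflex of *zifunma:
Zovat: *zifunma
  zifunma (rule 1 does not apply)
  zifunma → zifunmo   [vowel merger]
  zifunmo → zihunmo   [unconditioned shift]
  zihunmo → zihummo   [nasal place assimilation]
  giving Zovat zihummo.
The regular Zovat reflex would be 'zihummo', but the attested form is 'zihumma'. The correspondence is irregular, so they are not cognates (the Zovat form has a different source).

no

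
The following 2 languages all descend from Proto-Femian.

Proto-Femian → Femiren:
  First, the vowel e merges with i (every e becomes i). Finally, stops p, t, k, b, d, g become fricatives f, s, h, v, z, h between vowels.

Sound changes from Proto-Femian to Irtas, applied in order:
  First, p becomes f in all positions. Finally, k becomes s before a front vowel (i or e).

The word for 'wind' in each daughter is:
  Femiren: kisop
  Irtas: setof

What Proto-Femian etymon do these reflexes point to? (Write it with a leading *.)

Position 2: Femiren has i, Irtas has e. Irtas preserves e here (none of its changes turn any other segment into e), so the proto-segment is *e.
Position 5: Femiren has p, Irtas has f. Femiren preserves p here (none of its changes turn any other segment into p), so the proto-segment is *p.
This points to *ketop. Verify forward in each daughter:
Femiren: start from *ketop.
  rule 1 (vowel merger): ketop → kitop
  rule 2 (intervocalic lenition): kitop → kisop
  ⇒ Femiren kisop
Irtas: *ketop > ketof > setof  (by unconditioned shift, palatalisation)
Only *ketop yields all of Femiren kisop, Irtas setof.

*ketop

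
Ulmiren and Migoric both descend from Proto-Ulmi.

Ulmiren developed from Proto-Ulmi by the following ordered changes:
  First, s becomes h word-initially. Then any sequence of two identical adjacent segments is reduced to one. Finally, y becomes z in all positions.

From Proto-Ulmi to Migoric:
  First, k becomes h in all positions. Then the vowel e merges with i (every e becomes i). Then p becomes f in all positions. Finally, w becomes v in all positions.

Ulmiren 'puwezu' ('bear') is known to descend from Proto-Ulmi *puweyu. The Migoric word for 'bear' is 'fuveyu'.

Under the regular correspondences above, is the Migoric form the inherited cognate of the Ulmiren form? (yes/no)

Derive the expected Migoric reflex of *puweyu:
Migoric: *puweyu
  puweyu (rule 1 does not apply)
  puweyu → puwiyu   [vowel merger]
  puwiyu → fuwiyu   [unconditioned shift]
  fuwiyu → fuviyu   [unconditioned shift]
  giving Migoric fuviyu.
The regular Migoric reflex would be 'fuviyu', but the attested form is 'fuveyu'. The correspondence is irregular, so they are not cognates (the Migoric form has a different source).

no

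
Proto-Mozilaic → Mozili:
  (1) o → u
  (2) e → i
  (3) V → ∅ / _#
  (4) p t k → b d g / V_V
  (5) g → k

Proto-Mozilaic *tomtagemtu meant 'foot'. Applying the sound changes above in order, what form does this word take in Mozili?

tumtakimt

Mozili: *tomtagemtu > tumtagemtu > tumtagimtu > tumtagimt > tumtakimt  (by vowel merger, vowel merger, apocope, unconditioned shift)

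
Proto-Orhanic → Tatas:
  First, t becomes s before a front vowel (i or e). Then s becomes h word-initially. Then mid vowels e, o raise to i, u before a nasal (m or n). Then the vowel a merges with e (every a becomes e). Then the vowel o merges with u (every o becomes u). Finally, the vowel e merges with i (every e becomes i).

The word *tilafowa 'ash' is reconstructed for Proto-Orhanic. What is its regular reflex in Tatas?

hilifuwi

Tatas: *tilafowa
  tilafowa → silafowa   [palatalisation]
  silafowa → hilafowa   [debuccalisation]
  hilafowa (rule 3 does not apply)
  hilafowa → hilefowe   [vowel merger]
  hilefowe → hilefuwe   [vowel merger]
  hilefuwe → hilifuwi   [vowel merger]
  giving Tatas hilifuwi.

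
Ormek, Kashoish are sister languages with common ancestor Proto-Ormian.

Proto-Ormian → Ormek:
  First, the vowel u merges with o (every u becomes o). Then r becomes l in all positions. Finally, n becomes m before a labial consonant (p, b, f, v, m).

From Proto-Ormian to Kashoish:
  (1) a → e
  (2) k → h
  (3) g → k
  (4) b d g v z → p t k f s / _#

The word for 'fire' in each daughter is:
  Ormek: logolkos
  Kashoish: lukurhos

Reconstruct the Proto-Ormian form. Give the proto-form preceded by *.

Position 4: Ormek has o, Kashoish has u. Kashoish preserves u here (none of its changes turn any other segment into u), so the proto-segment is *u.
Position 5: Ormek has l, Kashoish has r. Kashoish preserves r here (none of its changes turn any other segment into r), so the proto-segment is *r.
Position 2: Ormek has o, Kashoish has u. Kashoish preserves u here (none of its changes turn any other segment into u), so the proto-segment is *u.
Verify the candidate proto-form against each daughter:
Ormek: *lugurkos
  lugurkos → logorkos   [vowel merger]
  logorkos → logolkos   [unconditioned shift]
  logolkos (rule 3 does not apply)
  giving Ormek logolkos.
Kashoish: *lugurkos > lugurhos > lukurhos  (by unconditioned shift, unconditioned shift)
*lugurkos is the unique common source.

*lugurkos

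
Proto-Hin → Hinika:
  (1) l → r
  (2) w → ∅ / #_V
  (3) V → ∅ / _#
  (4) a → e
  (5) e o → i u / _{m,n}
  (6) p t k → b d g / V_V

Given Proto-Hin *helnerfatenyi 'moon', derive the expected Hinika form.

Hinika: *helnerfatenyi
  helnerfatenyi → hernerfatenyi   [unconditioned shift]
  hernerfatenyi (rule 2 does not apply)
  hernerfatenyi → hernerfateny   [apocope]
  hernerfateny → hernerfeteny   [vowel merger]
  hernerfeteny → hernerfetiny   [pre-nasal raising]
  hernerfetiny → hernerfediny   [intervocalic voicing]
  giving Hinika hernerfediny.

hernerfediny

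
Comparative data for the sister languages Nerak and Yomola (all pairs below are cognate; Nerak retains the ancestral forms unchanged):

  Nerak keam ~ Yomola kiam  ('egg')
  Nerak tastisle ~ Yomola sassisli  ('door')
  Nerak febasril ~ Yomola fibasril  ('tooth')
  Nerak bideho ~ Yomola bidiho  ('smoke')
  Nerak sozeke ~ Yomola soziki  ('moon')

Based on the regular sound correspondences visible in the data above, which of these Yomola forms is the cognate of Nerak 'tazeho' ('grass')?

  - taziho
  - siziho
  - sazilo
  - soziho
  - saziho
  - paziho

tastisle ~ sassisli — Nerak t corresponds to Yomola s word-initially before a back vowel.
bideho ~ bidiho, sozeke ~ soziki — Nerak e corresponds to Yomola i after a consonant, before a consonant other than r, m, n, p, b, f, v.
Applying these to Nerak 'tazeho':
  tazeho → sazeho   (t→s word-initially before a back vowel)
  sazeho → saziho   (e→i after a consonant, before a consonant other than r, m, n, p, b, f, v)
So the Yomola cognate is 'saziho'.

saziho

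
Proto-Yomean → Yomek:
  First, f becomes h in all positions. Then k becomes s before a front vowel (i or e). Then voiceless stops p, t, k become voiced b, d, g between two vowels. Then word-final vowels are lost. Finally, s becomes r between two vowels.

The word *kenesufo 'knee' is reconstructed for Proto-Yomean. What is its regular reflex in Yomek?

Yomek: start from *kenesufo.
  rule 1 (unconditioned shift): kenesufo → kenesuho
  rule 2 (palatalisation): kenesuho → senesuho
  rule 3: no change — senesuho
  rule 4 (apocope): senesuho → senesuh
  rule 5 (rhotacism): senesuh → seneruh
  ⇒ Yomek seneruh

seneruh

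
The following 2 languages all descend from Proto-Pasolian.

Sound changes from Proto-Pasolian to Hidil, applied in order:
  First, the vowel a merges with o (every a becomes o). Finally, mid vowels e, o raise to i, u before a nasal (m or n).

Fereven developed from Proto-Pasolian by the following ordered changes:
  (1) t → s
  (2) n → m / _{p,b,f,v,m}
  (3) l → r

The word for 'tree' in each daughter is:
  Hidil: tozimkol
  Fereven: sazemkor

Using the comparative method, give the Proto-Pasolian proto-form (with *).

Position 1: Hidil has t, Fereven has s. Hidil preserves t here (none of its changes turn any other segment into t), so the proto-segment is *t.
Position 4: Hidil has i, Fereven has e. Fereven preserves e here (none of its changes turn any other segment into e), so the proto-segment is *e.
This points to *tazemkol. Verify forward in each daughter:
Hidil: start from *tazemkol.
  rule 1 (vowel merger): tazemkol → tozemkol
  rule 2 (pre-nasal raising): tozemkol → tozimkol
  ⇒ Hidil tozimkol
Fereven: start from *tazemkol.
  rule 1 (unconditioned shift): tazemkol → sazemkol
  rule 2: no change — sazemkol
  rule 3 (unconditioned shift): sazemkol → sazemkor
  ⇒ Fereven sazemkor
Only *tazemkol yields all of Hidil tozimkol, Fereven sazemkor.

*tazemkol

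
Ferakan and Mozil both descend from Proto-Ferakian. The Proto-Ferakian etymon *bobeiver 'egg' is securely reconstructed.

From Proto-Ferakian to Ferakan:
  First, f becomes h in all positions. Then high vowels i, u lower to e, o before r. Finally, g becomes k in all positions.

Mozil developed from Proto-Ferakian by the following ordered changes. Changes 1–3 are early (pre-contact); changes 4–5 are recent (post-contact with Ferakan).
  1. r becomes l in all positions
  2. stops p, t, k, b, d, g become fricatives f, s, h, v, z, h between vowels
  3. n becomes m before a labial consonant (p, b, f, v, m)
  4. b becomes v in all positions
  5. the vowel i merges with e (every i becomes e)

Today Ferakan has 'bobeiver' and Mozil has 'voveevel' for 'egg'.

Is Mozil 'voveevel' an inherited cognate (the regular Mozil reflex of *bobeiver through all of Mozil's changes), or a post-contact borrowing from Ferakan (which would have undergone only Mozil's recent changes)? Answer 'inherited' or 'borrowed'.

inherited

If inherited, *bobeiver would pass through all of Mozil's changes:
Mozil: start from *bobeiver.
  rule 1 (unconditioned shift): bobeiver → bobeivel
  rule 2 (intervocalic lenition): bobeivel → boveivel
  rule 3: no change — boveivel
  rule 4 (unconditioned shift): boveivel → voveivel
  rule 5 (vowel merger): voveivel → voveevel
  ⇒ Mozil voveevel
If borrowed from Ferakan 'bobeiver' after the early changes, it would undergo only the recent ones:
  rule 4 (unconditioned shift): bobeiver → voveiver
  rule 5 (vowel merger): voveiver → voveever
  ⇒ as a loan: voveever
Mozil 'voveevel' matches the inherited outcome exactly, so it is an inherited cognate, not a loan.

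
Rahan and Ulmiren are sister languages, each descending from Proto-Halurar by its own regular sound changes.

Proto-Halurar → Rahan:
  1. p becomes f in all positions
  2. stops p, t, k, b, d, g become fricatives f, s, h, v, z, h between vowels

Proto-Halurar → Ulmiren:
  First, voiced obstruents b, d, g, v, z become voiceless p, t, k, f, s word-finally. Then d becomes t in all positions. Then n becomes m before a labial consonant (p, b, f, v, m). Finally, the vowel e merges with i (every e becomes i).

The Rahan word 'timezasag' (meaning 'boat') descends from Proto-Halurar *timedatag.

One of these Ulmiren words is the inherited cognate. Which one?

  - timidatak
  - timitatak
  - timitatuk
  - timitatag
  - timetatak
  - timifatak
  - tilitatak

timitatak

Ulmiren: *timedatag > timedatak > timetatak > timitatak  (by final devoicing, unconditioned shift, vowel merger)
The other candidates each miss or misapply at least one Ulmiren change.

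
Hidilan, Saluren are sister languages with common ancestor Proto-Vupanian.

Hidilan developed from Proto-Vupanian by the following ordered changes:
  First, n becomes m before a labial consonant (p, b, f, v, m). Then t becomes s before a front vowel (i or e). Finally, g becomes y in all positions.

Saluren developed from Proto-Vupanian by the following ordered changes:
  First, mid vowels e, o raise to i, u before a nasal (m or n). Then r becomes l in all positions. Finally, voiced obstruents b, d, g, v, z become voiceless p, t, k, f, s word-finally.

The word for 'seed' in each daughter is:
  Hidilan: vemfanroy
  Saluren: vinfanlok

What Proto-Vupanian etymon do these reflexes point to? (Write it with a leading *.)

Position 2: Hidilan has e, Saluren has i. Hidilan preserves e here (none of its changes turn any other segment into e), so the proto-segment is *e.
Position 9: Hidilan has y, Saluren has k. Taking the neighbouring segments as reconstructed: Hidilan y could go back to *g or *y; Saluren k could go back to *k or *g — the one source consistent with every daughter is *g.
Verify the candidate proto-form against each daughter:
Hidilan: start from *venfanrog.
  rule 1 (nasal place assimilation): venfanrog → vemfanrog
  rule 2: no change — vemfanrog
  rule 3 (unconditioned shift): vemfanrog → vemfanroy
  ⇒ Hidilan vemfanroy
Saluren: *venfanrog > vinfanrog > vinfanlog > vinfanlok  (by pre-nasal raising, unconditioned shift, final devoicing)
Only *venfanrog yields all of Hidilan vemfanroy, Saluren vinfanlok.

*venfanrog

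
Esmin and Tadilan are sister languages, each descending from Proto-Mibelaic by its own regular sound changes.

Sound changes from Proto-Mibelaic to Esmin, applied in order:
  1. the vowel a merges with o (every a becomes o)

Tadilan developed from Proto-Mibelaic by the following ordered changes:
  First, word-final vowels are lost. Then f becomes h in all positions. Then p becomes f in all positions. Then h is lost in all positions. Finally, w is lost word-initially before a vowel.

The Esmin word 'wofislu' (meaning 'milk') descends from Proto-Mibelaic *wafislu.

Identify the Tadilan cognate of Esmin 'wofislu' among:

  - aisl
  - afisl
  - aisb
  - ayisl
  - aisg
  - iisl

aisl

Tadilan: *wafislu
  wafislu → wafisl   [apocope]
  wafisl → wahisl   [unconditioned shift]
  wahisl (rule 3 does not apply)
  wahisl → waisl   [h-loss]
  waisl → aisl   [glide loss]
  giving Tadilan aisl.
Among the options, 'aisl' alone shows every Tadilan change applied in order.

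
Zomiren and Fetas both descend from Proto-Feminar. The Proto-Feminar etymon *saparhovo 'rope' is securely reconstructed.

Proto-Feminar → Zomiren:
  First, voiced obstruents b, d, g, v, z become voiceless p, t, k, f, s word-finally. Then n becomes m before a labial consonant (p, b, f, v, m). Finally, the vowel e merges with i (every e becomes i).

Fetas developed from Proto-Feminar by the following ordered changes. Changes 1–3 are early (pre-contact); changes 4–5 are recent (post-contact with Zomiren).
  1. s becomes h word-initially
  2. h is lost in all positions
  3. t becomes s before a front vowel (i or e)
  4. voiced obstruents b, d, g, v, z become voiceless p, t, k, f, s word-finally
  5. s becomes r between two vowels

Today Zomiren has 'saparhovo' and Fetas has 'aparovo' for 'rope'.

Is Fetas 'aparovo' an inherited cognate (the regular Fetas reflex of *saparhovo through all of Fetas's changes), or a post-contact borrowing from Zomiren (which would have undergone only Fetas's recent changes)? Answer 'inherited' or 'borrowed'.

If inherited, *saparhovo would pass through all of Fetas's changes:
Fetas: *saparhovo > haparhovo > aparovo  (by debuccalisation, h-loss)
If borrowed from Zomiren 'saparhovo' after the early changes, it would undergo only the recent ones:
  rule 4 (final devoicing): no change (saparhovo)
  rule 5 (rhotacism): no change (saparhovo)
  ⇒ as a loan: saparhovo
Fetas 'aparovo' matches the inherited outcome exactly, so it is an inherited cognate, not a loan.

inherited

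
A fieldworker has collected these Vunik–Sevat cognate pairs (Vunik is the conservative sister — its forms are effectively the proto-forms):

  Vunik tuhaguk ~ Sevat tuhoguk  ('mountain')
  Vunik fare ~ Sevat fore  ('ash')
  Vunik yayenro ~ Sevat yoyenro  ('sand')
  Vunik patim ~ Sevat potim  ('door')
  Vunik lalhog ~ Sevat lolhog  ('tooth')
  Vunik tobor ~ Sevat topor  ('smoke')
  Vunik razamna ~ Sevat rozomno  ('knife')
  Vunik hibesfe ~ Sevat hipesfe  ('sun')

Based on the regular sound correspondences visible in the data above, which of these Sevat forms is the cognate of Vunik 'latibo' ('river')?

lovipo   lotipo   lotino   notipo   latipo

lotipo

tuhaguk ~ tuhoguk, yayenro ~ yoyenro — Vunik a corresponds to Sevat o after a consonant, before a consonant other than r, m, n, p, b, f, v.
tobor ~ topor — Vunik b corresponds to Sevat p between vowels (before a back vowel).
Applying these to Vunik 'latibo':
  latibo → lotibo   (a→o after a consonant, before a consonant other than r, m, n, p, b, f, v)
  lotibo → lotipo   (b→p between vowels (before a back vowel))
So the Sevat cognate is 'lotipo'.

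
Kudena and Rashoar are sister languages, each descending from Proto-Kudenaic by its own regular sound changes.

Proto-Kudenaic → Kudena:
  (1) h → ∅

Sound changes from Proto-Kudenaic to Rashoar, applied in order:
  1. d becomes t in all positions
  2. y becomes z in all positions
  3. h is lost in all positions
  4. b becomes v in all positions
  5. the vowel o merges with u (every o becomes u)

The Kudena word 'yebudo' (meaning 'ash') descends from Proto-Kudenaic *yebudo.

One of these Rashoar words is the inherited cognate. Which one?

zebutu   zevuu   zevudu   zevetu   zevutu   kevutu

zevutu

Rashoar: *yebudo
  yebudo → yebuto   [unconditioned shift]
  yebuto → zebuto   [unconditioned shift]
  zebuto (rule 3 does not apply)
  zebuto → zevuto   [unconditioned shift]
  zevuto → zevutu   [vowel merger]
  giving Rashoar zevutu.
The other candidates each miss or misapply at least one Rashoar change.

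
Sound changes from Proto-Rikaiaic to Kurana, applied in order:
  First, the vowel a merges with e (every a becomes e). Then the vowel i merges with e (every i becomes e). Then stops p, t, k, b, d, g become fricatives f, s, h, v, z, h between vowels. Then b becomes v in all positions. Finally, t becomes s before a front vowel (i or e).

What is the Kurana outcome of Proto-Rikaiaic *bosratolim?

Kurana: *bosratolim
  bosratolim → bosretolim   [vowel merger]
  bosretolim → bosretolem   [vowel merger]
  bosretolem → bosresolem   [intervocalic lenition]
  bosresolem → vosresolem   [unconditioned shift]
  vosresolem (rule 5 does not apply)
  giving Kurana vosresolem.

vosresolem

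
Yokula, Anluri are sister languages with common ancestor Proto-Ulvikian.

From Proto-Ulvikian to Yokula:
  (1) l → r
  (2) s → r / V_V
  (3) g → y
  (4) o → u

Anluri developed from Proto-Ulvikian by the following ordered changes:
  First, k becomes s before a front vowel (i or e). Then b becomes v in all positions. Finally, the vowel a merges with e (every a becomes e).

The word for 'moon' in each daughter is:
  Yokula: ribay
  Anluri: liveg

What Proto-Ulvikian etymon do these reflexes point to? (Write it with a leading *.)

*libag

Position 1: Yokula has r, Anluri has l. Anluri preserves l here (none of its changes turn any other segment into l), so the proto-segment is *l.
Position 5: Yokula has y, Anluri has g. Anluri preserves g here (none of its changes turn any other segment into g), so the proto-segment is *g.
Continuing position by position gives *libag; check it forward:
Yokula: *libag
  libag → ribag   [unconditioned shift]
  ribag (rule 2 does not apply)
  ribag → ribay   [unconditioned shift]
  ribay (rule 4 does not apply)
  giving Yokula ribay.
Anluri: start from *libag.
  rule 1: no change — libag
  rule 2 (unconditioned shift): libag → livag
  rule 3 (vowel merger): livag → liveg
  ⇒ Anluri liveg
No other proto-form is consistent with every reflex, so the reconstruction is *libag.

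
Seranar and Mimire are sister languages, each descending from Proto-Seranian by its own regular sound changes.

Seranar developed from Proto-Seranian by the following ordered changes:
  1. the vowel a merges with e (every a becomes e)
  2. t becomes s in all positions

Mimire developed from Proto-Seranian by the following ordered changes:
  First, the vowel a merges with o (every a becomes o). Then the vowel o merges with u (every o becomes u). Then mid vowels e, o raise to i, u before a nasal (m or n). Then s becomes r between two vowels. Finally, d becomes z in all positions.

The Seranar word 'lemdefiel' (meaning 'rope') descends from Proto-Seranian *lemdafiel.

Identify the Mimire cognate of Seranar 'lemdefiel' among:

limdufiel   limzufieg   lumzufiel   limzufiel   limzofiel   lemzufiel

limzufiel

Mimire: *lemdafiel
  lemdafiel → lemdofiel   [vowel merger]
  lemdofiel → lemdufiel   [vowel merger]
  lemdufiel → limdufiel   [pre-nasal raising]
  limdufiel (rule 4 does not apply)
  limdufiel → limzufiel   [unconditioned shift]
  giving Mimire limzufiel.
Among the options, 'limzufiel' alone shows every Mimire change applied in order.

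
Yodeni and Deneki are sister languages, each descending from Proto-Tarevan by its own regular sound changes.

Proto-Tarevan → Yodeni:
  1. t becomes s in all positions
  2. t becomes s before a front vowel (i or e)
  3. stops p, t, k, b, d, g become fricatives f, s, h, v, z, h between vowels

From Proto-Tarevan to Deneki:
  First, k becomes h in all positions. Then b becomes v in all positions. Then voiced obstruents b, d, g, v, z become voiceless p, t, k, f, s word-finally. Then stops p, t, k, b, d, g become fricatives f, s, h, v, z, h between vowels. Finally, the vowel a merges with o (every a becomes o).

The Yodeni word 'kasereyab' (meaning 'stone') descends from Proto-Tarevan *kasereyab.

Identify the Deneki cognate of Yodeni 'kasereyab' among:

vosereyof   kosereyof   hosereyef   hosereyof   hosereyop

Deneki: *kasereyab > hasereyab > hasereyav > hasereyaf > hosereyof  (by unconditioned shift, unconditioned shift, final devoicing, vowel merger)
The other candidates each miss or misapply at least one Deneki change.

hosereyof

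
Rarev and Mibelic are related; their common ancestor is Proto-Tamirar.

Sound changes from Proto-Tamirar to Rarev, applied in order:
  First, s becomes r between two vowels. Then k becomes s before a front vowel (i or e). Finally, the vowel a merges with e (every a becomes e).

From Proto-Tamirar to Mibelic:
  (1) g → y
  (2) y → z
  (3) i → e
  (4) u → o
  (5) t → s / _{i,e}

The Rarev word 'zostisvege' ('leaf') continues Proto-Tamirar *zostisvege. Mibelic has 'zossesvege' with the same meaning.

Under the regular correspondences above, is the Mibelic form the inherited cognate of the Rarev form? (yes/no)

Derive the expected Mibelic reflex of *zostisvege:
Mibelic: start from *zostisvege.
  rule 1 (unconditioned shift): zostisvege → zostisveye
  rule 2 (unconditioned shift): zostisveye → zostisveze
  rule 3 (vowel merger): zostisveze → zostesveze
  rule 4: no change — zostesveze
  rule 5 (palatalisation): zostesveze → zossesveze
  ⇒ Mibelic zossesveze
The regular Mibelic reflex would be 'zossesveze', but the attested form is 'zossesvege'. The correspondence is irregular, so they are not cognates (the Mibelic form has a different source).

no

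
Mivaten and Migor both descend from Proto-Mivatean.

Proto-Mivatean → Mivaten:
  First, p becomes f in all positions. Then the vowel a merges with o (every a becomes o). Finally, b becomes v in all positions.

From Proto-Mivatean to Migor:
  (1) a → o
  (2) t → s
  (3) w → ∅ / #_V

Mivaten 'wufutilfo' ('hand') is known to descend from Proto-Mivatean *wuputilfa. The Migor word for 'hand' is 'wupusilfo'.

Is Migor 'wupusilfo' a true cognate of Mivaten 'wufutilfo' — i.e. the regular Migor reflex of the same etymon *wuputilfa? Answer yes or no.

Derive the expected Migor reflex of *wuputilfa:
Migor: *wuputilfa
  wuputilfa → wuputilfo   [vowel merger]
  wuputilfo → wupusilfo   [unconditioned shift]
  wupusilfo → upusilfo   [glide loss]
  giving Migor upusilfo.
The regular Migor reflex would be 'upusilfo', but the attested form is 'wupusilfo'. The correspondence is irregular, so they are not cognates (the Migor form has a different source).

no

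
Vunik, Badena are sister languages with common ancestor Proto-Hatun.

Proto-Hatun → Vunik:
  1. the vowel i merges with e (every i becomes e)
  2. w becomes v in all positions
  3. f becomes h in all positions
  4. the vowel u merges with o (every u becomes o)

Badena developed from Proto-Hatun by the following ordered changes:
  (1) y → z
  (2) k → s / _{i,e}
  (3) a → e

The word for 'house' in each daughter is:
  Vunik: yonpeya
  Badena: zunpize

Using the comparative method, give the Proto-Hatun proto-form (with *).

*yunpiya

Position 7: Vunik has a, Badena has e. Vunik preserves a here (none of its changes turn any other segment into a), so the proto-segment is *a.
Position 6: Vunik has y, Badena has z. Vunik preserves y here (none of its changes turn any other segment into y), so the proto-segment is *y.
Verify the candidate proto-form against each daughter:
Vunik: *yunpiya > yunpeya > yonpeya  (by vowel merger, vowel merger)
Badena: start from *yunpiya.
  rule 1 (unconditioned shift): yunpiya → zunpiza
  rule 2: no change — zunpiza
  rule 3 (vowel merger): zunpiza → zunpize
  ⇒ Badena zunpize
Only *yunpiya yields all of Vunik yonpeya, Badena zunpize.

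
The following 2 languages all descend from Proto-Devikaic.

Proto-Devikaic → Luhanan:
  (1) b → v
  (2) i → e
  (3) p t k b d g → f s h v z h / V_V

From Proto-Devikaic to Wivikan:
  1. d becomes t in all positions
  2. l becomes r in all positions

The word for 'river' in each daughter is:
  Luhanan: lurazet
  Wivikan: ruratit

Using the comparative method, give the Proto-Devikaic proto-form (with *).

*luradit

Position 6: Luhanan has e, Wivikan has i. Wivikan preserves i here (none of its changes turn any other segment into i), so the proto-segment is *i.
Position 1: Luhanan has l, Wivikan has r. Luhanan preserves l here (none of its changes turn any other segment into l), so the proto-segment is *l.
Continuing position by position gives *luradit; check it forward:
Luhanan: *luradit > luradet > lurazet  (by vowel merger, intervocalic lenition)
Wivikan: start from *luradit.
  rule 1 (unconditioned shift): luradit → luratit
  rule 2 (unconditioned shift): luratit → ruratit
  ⇒ Wivikan ruratit
No other proto-form is consistent with every reflex, so the reconstruction is *luradit.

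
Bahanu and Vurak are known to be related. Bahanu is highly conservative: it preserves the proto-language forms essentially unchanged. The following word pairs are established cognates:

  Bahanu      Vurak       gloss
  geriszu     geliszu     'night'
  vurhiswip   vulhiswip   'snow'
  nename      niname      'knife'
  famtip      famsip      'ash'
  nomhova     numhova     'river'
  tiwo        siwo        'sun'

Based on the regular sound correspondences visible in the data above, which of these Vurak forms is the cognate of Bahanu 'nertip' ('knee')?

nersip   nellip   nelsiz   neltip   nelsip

vurhiswip ~ vulhiswip — Bahanu r corresponds to Vurak l after a vowel, before a consonant other than r, m, n, p, b, f, v.
famtip ~ famsip — Bahanu t corresponds to Vurak s after a consonant, before a front vowel.
Applying these to Bahanu 'nertip':
  nertip → neltip   (r→l after a vowel, before a consonant other than r, m, n, p, b, f, v)
  neltip → nelsip   (t→s after a consonant, before a front vowel)
So the Vurak cognate is 'nelsip'.

nelsip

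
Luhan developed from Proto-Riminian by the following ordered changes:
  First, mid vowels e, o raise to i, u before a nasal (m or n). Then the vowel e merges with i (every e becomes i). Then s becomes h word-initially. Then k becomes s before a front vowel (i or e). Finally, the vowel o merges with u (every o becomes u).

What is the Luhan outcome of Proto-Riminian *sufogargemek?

Luhan: *sufogargemek
  sufogargemek → sufogargimek   [pre-nasal raising]
  sufogargimek → sufogargimik   [vowel merger]
  sufogargimik → hufogargimik   [debuccalisation]
  hufogargimik (rule 4 does not apply)
  hufogargimik → hufugargimik   [vowel merger]
  giving Luhan hufugargimik.

hufugargimik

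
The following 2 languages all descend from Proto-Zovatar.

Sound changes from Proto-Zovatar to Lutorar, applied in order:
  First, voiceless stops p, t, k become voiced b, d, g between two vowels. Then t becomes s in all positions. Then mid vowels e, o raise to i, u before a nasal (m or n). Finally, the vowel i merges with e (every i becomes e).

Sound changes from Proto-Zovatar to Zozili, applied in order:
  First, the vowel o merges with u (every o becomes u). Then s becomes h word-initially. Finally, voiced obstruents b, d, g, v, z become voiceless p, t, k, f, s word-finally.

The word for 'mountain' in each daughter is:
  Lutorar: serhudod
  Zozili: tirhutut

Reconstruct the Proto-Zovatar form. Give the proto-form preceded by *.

Position 1: Lutorar has s, Zozili has t. Taking the neighbouring segments as reconstructed: Lutorar s could go back to *t or *s; Zozili t can only go back to *t — the one source consistent with every daughter is *t.
Position 6: Lutorar has d, Zozili has t. Taking the neighbouring segments as reconstructed: Lutorar d could go back to *t or *d; Zozili t can only go back to *t — the one source consistent with every daughter is *t.
Position 2: Lutorar has e, Zozili has i. Zozili preserves i here (none of its changes turn any other segment into i), so the proto-segment is *i.
Verify the candidate proto-form against each daughter:
Lutorar: *tirhutod > tirhudod > sirhudod > serhudod  (by intervocalic voicing, unconditioned shift, vowel merger)
Zozili: *tirhutod > tirhutud > tirhutut  (by vowel merger, final devoicing)
No other proto-form is consistent with every reflex, so the reconstruction is *tirhutod.

*tirhutod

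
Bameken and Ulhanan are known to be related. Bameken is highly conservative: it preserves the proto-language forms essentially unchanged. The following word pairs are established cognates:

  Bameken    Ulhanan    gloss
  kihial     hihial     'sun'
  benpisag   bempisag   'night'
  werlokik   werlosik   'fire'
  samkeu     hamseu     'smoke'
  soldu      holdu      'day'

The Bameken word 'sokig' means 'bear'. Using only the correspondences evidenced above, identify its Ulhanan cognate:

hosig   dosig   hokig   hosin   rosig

hosig

soldu ~ holdu — Bameken s corresponds to Ulhanan h word-initially before a back vowel.
werlokik ~ werlosik — Bameken k corresponds to Ulhanan s between vowels (before a front vowel).
Applying these to Bameken 'sokig':
  sokig → hokig   (s→h word-initially before a back vowel)
  hokig → hosig   (k→s between vowels (before a front vowel))
So the Ulhanan cognate is 'hosig'.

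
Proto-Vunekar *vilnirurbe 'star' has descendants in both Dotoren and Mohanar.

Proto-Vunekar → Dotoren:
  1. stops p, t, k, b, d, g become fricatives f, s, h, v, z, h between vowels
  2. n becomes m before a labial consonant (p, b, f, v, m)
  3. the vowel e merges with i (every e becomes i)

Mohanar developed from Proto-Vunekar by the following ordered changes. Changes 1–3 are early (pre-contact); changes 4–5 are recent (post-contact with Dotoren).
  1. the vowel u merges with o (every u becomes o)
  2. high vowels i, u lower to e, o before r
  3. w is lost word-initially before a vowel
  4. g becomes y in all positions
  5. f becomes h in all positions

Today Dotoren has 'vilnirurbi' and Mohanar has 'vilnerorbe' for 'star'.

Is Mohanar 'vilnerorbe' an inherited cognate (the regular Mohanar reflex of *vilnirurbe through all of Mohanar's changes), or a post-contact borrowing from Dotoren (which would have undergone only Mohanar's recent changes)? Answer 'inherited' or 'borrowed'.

If inherited, *vilnirurbe would pass through all of Mohanar's changes:
Mohanar: *vilnirurbe
  vilnirurbe → vilnirorbe   [vowel merger]
  vilnirorbe → vilnerorbe   [pre-rhotic lowering]
  vilnerorbe (rule 3 does not apply)
  vilnerorbe (rule 4 does not apply)
  vilnerorbe (rule 5 does not apply)
  giving Mohanar vilnerorbe.
If borrowed from Dotoren 'vilnirurbi' after the early changes, it would undergo only the recent ones:
  rule 4 (unconditioned shift): no change (vilnirurbi)
  rule 5 (unconditioned shift): no change (vilnirurbi)
  ⇒ as a loan: vilnirurbi
Mohanar 'vilnerorbe' matches the inherited outcome exactly, so it is an inherited cognate, not a loan.

inherited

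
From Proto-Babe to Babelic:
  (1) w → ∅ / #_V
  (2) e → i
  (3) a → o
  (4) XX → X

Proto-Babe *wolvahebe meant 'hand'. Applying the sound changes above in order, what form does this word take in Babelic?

Babelic: *wolvahebe > olvahebe > olvahibi > olvohibi  (by glide loss, vowel merger, vowel merger)

olvohibi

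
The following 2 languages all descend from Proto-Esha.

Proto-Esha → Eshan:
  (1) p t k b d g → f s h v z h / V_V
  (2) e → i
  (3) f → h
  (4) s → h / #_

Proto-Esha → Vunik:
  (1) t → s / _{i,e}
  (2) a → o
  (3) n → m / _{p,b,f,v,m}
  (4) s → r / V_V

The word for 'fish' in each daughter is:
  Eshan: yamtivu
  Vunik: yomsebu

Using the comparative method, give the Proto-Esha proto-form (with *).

Position 6: Eshan has v, Vunik has b. Vunik preserves b here (none of its changes turn any other segment into b), so the proto-segment is *b.
Position 4: Eshan has t, Vunik has s. Eshan preserves t here (none of its changes turn any other segment into t), so the proto-segment is *t.
Verify the candidate proto-form against each daughter:
Eshan: start from *yamtebu.
  rule 1 (intervocalic lenition): yamtebu → yamtevu
  rule 2 (vowel merger): yamtevu → yamtivu
  rule 3: no change — yamtivu
  rule 4: no change — yamtivu
  ⇒ Eshan yamtivu
Vunik: *yamtebu > yamsebu > yomsebu  (by palatalisation, vowel merger)
Only *yamtebu yields all of Eshan yamtivu, Vunik yomsebu.

*yamtebu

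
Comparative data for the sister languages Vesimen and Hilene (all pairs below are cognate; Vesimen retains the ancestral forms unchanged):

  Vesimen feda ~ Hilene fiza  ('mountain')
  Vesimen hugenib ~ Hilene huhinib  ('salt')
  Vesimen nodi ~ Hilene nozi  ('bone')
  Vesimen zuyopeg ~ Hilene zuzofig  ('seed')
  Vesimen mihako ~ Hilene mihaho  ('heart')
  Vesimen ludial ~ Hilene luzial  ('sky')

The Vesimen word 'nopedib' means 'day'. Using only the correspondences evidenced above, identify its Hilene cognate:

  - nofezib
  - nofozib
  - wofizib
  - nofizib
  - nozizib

zuyopeg ~ zuzofig — Vesimen p corresponds to Hilene f between vowels (before a front vowel).
feda ~ fiza, zuyopeg ~ zuzofig — Vesimen e corresponds to Hilene i after a consonant, before a consonant other than r, m, n, p, b, f, v.
nodi ~ nozi, ludial ~ luzial — Vesimen d corresponds to Hilene z between vowels (before a front vowel).
Applying these to Vesimen 'nopedib':
  nopedib → nofedib   (p→f between vowels (before a front vowel))
  nofedib → nofidib   (e→i after a consonant, before a consonant other than r, m, n, p, b, f, v)
  nofidib → nofizib   (d→z between vowels (before a front vowel))
So the Hilene cognate is 'nofizib'.

nofizib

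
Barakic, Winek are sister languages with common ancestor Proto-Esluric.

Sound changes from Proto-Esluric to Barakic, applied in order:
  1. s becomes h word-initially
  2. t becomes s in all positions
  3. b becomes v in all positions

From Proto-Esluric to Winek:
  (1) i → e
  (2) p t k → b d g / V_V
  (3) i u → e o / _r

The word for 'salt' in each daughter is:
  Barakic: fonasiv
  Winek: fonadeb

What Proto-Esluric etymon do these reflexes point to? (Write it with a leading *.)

*fonatib

Position 6: Barakic has i, Winek has e. Barakic preserves i here (none of its changes turn any other segment into i), so the proto-segment is *i.
Position 7: Barakic has v, Winek has b. Taking the neighbouring segments as reconstructed: Barakic v could go back to *b or *v; Winek b can only go back to *b — the one source consistent with every daughter is *b.
Position 5: Barakic has s, Winek has d. Taking the neighbouring segments as reconstructed: Barakic s could go back to *t or *s; Winek d could go back to *t or *d — the one source consistent with every daughter is *t.
This points to *fonatib. Verify forward in each daughter:
Barakic: *fonatib
  fonatib (rule 1 does not apply)
  fonatib → fonasib   [unconditioned shift]
  fonasib → fonasiv   [unconditioned shift]
  giving Barakic fonasiv.
Winek: *fonatib
  fonatib → fonateb   [vowel merger]
  fonateb → fonadeb   [intervocalic voicing]
  fonadeb (rule 3 does not apply)
  giving Winek fonadeb.
Only *fonatib yields all of Barakic fonasiv, Winek fonadeb.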